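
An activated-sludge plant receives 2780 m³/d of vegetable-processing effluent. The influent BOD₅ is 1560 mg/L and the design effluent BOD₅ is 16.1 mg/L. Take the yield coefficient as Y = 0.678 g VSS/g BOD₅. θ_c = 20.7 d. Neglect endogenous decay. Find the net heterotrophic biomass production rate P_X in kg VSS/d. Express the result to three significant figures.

P_X ≈ 2910 kg VSS/d

Since k_d ≈ 0, Y_obs = Y = 0.678 g VSS/g BOD₅.
Substrate removed = Q·(S₀ − S) = 2780 m³/d × (1560 − 16.1) g/m³ = 4.29×10^6 g/d = 4292 kg/d.
So the net sludge growth is P_X = 0.6780 × 4292 = 2910 kg VSS/d.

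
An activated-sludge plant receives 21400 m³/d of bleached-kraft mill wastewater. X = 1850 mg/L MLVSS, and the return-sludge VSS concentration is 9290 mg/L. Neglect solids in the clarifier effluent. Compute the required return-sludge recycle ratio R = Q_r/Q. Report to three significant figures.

Solids balance on the clarifier gives (1+R)X = R·X_r, so R = X/(X_r − X) = 1850 / (9290 − 1850) = 0.2487.

R ≈ 0.249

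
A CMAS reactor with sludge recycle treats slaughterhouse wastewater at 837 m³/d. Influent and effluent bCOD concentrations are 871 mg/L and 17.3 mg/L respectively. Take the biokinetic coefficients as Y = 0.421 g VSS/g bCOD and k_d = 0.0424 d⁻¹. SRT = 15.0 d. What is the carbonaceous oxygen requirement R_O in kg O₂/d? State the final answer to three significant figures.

R_O ≈ 453 kg O₂/d

Observed yield with endogenous decay: Y_obs = Y / (1 + k_d·θ_c) = 0.421 / (1 + 0.0424 × 15.0) = 0.421 / 1.636 = 0.2573 g VSS/g bCOD.
Q·(S₀ − S) = 837 × (871 − 17.3) × 10⁻³ = 714.5 kg/d removed.
Biomass synthesised: P_X = Y_obs × 714.5 = 183.9 kg VSS/d.
R_O = Q·(S₀ − S) − 1.42·P_X = 714.5 − 1.42 × 183.9 = 453.4 kg O₂/d.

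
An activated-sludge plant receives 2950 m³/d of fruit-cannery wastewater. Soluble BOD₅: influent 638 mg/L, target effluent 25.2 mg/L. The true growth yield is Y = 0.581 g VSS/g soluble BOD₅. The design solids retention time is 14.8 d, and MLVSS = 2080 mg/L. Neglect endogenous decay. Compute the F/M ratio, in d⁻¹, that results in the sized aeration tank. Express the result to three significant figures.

With k_d = 0 the design equation reduces to V = Y Q (S₀−S) θ_c / X = 0.581 × 2950 × (638 − 25.2) × 14.8 / 2080 = 7473 m³.
F/M = applied load / biomass = Q·S₀/(V·X) = 2950 × 638 / (7473 × 2080) = 0.1211 d⁻¹.

F/M ≈ 0.121 d⁻¹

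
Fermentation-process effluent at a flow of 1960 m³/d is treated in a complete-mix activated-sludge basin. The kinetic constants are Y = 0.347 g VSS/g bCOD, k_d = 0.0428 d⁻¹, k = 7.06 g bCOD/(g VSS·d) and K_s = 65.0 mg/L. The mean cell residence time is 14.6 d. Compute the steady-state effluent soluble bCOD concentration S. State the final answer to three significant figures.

Effluent substrate depends only on kinetics and SRT: S = K_s(1 + k_d θ_c) / [θ_c(Yk − k_d) − 1] = 65.0 × (1 + 0.0428 × 14.6) / [14.6 × (0.347 × 7.06 − 0.0428) − 1] = 105.6 / 34.14 = 3.093 mg/L.

S ≈ 3.09 mg/L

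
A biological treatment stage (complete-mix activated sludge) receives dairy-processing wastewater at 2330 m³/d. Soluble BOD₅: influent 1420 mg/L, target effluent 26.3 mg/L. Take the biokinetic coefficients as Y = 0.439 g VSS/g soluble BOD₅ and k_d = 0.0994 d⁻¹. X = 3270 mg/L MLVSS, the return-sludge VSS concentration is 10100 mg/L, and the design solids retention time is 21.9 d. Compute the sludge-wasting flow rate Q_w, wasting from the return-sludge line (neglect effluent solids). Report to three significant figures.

From the SRT design equation V = Y Q (S₀−S) θ_c / [X (1 + k_d θ_c)] = 0.439 × 2330 × (1420 − 26.3) × 21.9 / [3270 × (1 + 0.0994 × 21.9)] = 3.12×10^7 / 10388 = 3005 m³.
θ_c = V·X/(Q_w·X_r) when wasting from the recycle, so Q_w = V·X/(θ_c·X_r) = 3005 × 3270 / (21.9 × 10100) = 44.43 m³/d.

Q_w ≈ 44.4 m³/d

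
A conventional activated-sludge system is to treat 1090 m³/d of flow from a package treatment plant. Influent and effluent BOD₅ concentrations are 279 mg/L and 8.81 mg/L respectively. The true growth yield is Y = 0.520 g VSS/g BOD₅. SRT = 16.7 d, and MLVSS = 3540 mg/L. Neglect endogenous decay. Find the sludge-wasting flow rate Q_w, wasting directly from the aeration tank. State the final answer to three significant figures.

Q_w ≈ 43.3 m³/d

Biomass mass balance (decay neglected): V·X = Y·Q·(S₀ − S)·θ_c, so V = 0.520 × 1090 × (279 − 8.81) × 16.7 / 3540 = 722.5 m³.
Wasting from the aeration tank: Q_w = V / θ_c = 722.5 / 16.7 = 43.26 m³/d.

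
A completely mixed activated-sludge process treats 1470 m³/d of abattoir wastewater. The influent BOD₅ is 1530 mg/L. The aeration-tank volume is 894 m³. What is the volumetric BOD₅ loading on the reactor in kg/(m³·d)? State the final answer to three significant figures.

Applied BOD₅ load per unit volume = Q·S₀/V = (1470 × 1530/1000)/894.0 = 2.516 kg BOD₅·m⁻³·d⁻¹.

L_v ≈ 2.52 kg BOD₅/(m³·d)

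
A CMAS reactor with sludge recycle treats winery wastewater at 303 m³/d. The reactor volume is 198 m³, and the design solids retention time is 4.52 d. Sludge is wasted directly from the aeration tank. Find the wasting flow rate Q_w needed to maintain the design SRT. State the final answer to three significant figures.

For wasting at MLVSS concentration, Q_w = V/θ_c = 198.0/4.52 = 43.81 m³/d.

Q_w ≈ 43.8 m³/d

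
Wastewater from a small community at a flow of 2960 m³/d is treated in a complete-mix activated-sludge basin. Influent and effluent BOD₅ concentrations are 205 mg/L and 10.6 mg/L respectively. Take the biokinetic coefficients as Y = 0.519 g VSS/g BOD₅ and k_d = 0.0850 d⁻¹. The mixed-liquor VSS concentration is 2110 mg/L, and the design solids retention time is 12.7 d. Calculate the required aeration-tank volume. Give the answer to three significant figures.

Rearranging the biomass balance for a CMAS with decay, V = Y·Q·ΔS·θ_c / [X·(1+k_d θ_c)] = 0.519 × 2960 × (205 − 10.6) × 12.7 / [2110 × (1 + 0.0850 × 12.7)] = 3.79×10^6 / 4388 = 864.4 m³.

V ≈ 864 m³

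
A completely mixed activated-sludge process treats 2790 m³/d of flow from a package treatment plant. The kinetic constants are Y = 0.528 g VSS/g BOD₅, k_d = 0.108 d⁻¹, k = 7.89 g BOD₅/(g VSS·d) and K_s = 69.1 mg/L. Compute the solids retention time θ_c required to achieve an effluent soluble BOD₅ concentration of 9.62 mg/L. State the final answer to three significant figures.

θ_c ≈ 2.49 d

Specific growth rate at S = 9.62 mg/L: μ = YkS/(K_s+S) = 0.528·7.89·9.62/(69.1+9.62) = 0.5091 d⁻¹.
Then 1/θ_c = μ − k_d = 0.5091 − 0.108 = 0.4011 d⁻¹, giving θ_c = 2.493 d.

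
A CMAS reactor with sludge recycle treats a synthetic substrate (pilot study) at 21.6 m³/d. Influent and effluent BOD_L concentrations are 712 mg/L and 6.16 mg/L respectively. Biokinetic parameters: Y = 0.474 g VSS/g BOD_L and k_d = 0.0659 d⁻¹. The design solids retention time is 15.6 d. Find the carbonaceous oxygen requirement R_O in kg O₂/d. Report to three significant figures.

The observed yield is Y_obs = Y/(1 + k_d·θ_c) = 0.474 / (1 + 0.0659 × 15.6) = 0.474 / 2.028 = 0.2337 g VSS per g BOD_L removed.
Substrate removed = Q·(S₀ − S) = 21.6 m³/d × (712 − 6.16) g/m³ = 1.52×10^4 g/d = 15.25 kg/d.
P_X = Y_obs·Q·(S₀ − S) = 0.2337 × 15.25 = 3.563 kg VSS/d.
R_O = Q·(S₀ − S) − 1.42·P_X = 15.25 − 1.42 × 3.563 = 10.19 kg O₂/d.

R_O ≈ 10.2 kg O₂/d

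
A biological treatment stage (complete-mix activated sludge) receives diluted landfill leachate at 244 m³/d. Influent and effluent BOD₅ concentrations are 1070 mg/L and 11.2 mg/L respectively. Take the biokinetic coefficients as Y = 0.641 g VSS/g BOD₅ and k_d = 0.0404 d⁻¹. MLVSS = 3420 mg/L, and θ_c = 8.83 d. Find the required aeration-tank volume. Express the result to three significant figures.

V ≈ 315 m³

Rearranging the biomass balance for a CMAS with decay, V = Y·Q·ΔS·θ_c / [X·(1+k_d θ_c)] = 0.641 × 244 × (1070 − 11.2) × 8.83 / [3420 × (1 + 0.0404 × 8.83)] = 1.46×10^6 / 4640 = 315.1 m³.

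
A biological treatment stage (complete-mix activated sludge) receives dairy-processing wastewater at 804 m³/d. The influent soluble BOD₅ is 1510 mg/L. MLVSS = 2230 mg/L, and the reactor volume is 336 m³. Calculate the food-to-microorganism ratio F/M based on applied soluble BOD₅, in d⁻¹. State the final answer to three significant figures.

F/M ≈ 1.62 d⁻¹

Food-to-microorganism ratio F/M = Q S₀ / (V X) = 804 × 1510 / (336.0 × 2230) = 1.620 d⁻¹.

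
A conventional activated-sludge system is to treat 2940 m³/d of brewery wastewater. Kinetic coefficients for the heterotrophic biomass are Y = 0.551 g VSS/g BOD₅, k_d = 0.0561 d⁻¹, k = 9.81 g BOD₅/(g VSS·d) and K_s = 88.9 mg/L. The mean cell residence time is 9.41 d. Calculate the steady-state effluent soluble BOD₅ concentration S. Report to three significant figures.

From the Monod/SRT balance for a CMAS, S = K_s·(1+k_d θ_c)/[θ_c·(Y k − k_d) − 1] = 88.9 × (1 + 0.0561 × 9.41) / [9.41 × (0.551 × 9.81 − 0.0561) − 1] = 135.8 / 49.34 = 2.753 mg/L.

S ≈ 2.75 mg/L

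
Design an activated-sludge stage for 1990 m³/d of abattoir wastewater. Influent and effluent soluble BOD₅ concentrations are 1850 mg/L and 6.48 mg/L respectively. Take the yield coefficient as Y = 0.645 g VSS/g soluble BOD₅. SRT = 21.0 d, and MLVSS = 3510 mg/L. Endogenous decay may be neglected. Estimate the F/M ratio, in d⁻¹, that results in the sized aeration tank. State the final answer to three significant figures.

V·X = Y·Q·ΔS·θ_c gives V = 0.645 × 1990 × (1850 − 6.48) × 21.0 / 3510 = 14157 m³.
Food-to-microorganism ratio F/M = Q S₀ / (V X) = 1990 × 1850 / (14157 × 3510) = 0.07409 d⁻¹.

F/M ≈ 0.0741 d⁻¹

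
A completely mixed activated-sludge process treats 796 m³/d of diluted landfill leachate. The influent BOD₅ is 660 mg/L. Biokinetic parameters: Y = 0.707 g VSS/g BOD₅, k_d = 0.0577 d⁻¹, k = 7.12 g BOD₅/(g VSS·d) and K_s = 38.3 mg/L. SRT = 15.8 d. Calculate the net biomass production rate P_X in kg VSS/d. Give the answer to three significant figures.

P_X ≈ 194 kg VSS/d

From the Monod/SRT balance for a CMAS, S = K_s·(1+k_d θ_c)/[θ_c·(Y k − k_d) − 1] = 38.3 × (1 + 0.0577 × 15.8) / [15.8 × (0.707 × 7.12 − 0.0577) − 1] = 73.22 / 77.62 = 0.9432 mg/L.
Observed yield with endogenous decay: Y_obs = Y / (1 + k_d·θ_c) = 0.707 / (1 + 0.0577 × 15.8) = 0.707 / 1.912 = 0.3698 g VSS/g BOD₅.
Q·(S₀ − S) = 796 × (660 − 0.943) × 10⁻³ = 524.6 kg/d removed.
P_X = Y_obs · Q(S₀ − S) = 0.3698 × 524.6 = 194.0 kg VSS/d.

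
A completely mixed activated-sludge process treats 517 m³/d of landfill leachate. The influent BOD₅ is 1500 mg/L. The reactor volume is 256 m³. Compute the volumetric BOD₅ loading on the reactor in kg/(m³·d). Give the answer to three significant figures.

L_v ≈ 3.03 kg BOD₅/(m³·d)

L_v = Q S₀ / V = 517 × 1500 × 10⁻³ / 256.0 = 3.029 kg/(m³·d).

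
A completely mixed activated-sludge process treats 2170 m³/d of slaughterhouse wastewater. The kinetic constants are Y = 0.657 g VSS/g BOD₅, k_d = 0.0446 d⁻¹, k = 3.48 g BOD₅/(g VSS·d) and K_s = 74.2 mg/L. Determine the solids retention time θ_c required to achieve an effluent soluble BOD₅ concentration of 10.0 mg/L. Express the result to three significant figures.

From 1/θ_c = Y·k·S/(K_s + S) − k_d: Y·k·S/(K_s+S) = 0.657 × 3.48 × 10.0 / (74.2 + 10.0) = 0.2715 d⁻¹.
θ_c = 1/(μ − k_d) = 1/(0.2715 − 0.0446) = 1/0.2269 = 4.406 d.

θ_c ≈ 4.41 d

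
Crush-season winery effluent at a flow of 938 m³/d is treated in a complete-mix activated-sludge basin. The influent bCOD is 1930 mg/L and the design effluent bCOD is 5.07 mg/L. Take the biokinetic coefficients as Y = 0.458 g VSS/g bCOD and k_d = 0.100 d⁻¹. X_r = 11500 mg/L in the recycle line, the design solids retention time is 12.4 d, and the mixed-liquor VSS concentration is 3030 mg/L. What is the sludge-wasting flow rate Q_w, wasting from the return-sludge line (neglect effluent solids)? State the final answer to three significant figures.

Q_w ≈ 32.1 m³/d

Rearranging the biomass balance for a CMAS with decay, V = Y·Q·ΔS·θ_c / [X·(1+k_d θ_c)] = 0.458 × 938 × (1930 − 5.07) × 12.4 / [3030 × (1 + 0.100 × 12.4)] = 1.03×10^7 / 6787 = 1511 m³.
Wasting from the return line (neglecting effluent solids): Q_w = V·X / (θ_c·X_r) = 1511 × 3030 / (12.4 × 11500) = 32.10 m³/d.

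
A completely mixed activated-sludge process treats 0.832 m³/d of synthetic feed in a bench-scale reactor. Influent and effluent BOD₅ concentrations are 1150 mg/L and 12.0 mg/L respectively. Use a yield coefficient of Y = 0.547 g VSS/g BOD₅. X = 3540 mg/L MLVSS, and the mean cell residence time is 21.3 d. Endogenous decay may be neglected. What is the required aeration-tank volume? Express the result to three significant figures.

V ≈ 3.12 m³

With k_d = 0 the design equation reduces to V = Y Q (S₀−S) θ_c / X = 0.547 × 0.832 × (1150 − 12.0) × 21.3 / 3540 = 3.116 m³.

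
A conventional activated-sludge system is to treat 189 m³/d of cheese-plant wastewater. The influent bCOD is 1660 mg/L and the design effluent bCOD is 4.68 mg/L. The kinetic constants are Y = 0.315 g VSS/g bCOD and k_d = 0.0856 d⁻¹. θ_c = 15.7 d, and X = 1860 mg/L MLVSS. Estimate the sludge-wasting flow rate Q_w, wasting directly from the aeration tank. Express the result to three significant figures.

Steady-state biomass mass balance: V·X·(1 + k_d·θ_c) = Y·Q·(S₀ − S)·θ_c, so V = 0.315 × 189 × (1660 − 4.68) × 15.7 / [1860 × (1 + 0.0856 × 15.7)] = 1.55×10^6 / 4360 = 354.9 m³.
With mixed-liquor wasting, θ_c = V/Q_w, so Q_w = V/θ_c = 354.9/15.7 = 22.60 m³/d.

Q_w ≈ 22.6 m³/d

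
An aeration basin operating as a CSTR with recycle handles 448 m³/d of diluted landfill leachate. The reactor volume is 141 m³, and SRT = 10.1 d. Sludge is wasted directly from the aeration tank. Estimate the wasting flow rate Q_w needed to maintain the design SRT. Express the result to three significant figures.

With mixed-liquor wasting, θ_c = V/Q_w, so Q_w = V/θ_c = 141.0/10.1 = 13.96 m³/d.

Q_w ≈ 14.0 m³/d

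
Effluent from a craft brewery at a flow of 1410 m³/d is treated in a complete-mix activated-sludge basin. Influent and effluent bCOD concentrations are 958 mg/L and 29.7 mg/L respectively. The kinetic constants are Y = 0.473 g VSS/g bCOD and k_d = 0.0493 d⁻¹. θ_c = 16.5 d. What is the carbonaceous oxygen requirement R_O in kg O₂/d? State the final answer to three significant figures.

The observed yield is Y_obs = Y/(1 + k_d·θ_c) = 0.473 / (1 + 0.0493 × 16.5) = 0.473 / 1.813 = 0.2608 g VSS per g bCOD removed.
ΔS = 958 − 29.7 = 928.3 mg/L, so the substrate removal rate is 1410 × 928.3/1000 = 1309 kg bCOD/d.
Net sludge production P_X = 0.2608 × 1309 = 341.4 kg VSS/d.
R_O = Q·(S₀ − S) − 1.42·P_X = 1309 − 1.42 × 341.4 = 824.1 kg O₂/d.

R_O ≈ 824 kg O₂/d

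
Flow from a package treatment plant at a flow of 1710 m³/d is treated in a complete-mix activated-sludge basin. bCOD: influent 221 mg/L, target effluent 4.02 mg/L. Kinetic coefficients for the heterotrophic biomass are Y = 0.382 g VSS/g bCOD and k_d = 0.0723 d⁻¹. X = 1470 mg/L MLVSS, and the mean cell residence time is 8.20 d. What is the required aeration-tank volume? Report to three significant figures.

V ≈ 496 m³

Steady-state biomass mass balance: V·X·(1 + k_d·θ_c) = Y·Q·(S₀ − S)·θ_c, so V = 0.382 × 1710 × (221 − 4.02) × 8.20 / [1470 × (1 + 0.0723 × 8.20)] = 1.16×10^6 / 2342 = 496.4 m³.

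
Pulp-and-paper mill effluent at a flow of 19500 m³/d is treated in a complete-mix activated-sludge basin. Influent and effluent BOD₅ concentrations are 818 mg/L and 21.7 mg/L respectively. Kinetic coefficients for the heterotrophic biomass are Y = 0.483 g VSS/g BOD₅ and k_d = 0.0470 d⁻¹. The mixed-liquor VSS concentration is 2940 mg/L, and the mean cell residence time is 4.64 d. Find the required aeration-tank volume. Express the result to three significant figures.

Rearranging the biomass balance for a CMAS with decay, V = Y·Q·ΔS·θ_c / [X·(1+k_d θ_c)] = 0.483 × 19500 × (818 − 21.7) × 4.64 / [2940 × (1 + 0.0470 × 4.64)] = 3.48×10^7 / 3581 = 9717 m³.

V ≈ 9720 m³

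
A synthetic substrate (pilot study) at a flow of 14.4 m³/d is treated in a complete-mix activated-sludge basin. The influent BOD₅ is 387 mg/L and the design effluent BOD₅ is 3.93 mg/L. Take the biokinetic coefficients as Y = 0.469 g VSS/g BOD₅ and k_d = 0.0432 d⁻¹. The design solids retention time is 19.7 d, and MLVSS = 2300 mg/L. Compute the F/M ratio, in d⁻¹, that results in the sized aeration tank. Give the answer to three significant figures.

F/M ≈ 0.202 d⁻¹

Steady-state biomass mass balance: V·X·(1 + k_d·θ_c) = Y·Q·(S₀ − S)·θ_c, so V = 0.469 × 14.4 × (387 − 3.93) × 19.7 / [2300 × (1 + 0.0432 × 19.7)] = 5.1×10^4 / 4257 = 11.97 m³.
Food-to-microorganism ratio F/M = Q S₀ / (V X) = 14.4 × 387 / (11.97 × 2300) = 0.2024 d⁻¹.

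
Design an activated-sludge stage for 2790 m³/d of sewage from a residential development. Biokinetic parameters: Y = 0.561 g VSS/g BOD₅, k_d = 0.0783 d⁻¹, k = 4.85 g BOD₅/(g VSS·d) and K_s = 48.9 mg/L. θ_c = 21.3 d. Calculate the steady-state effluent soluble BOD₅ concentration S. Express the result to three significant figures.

S ≈ 2.36 mg/L

From the Monod/SRT balance for a CMAS, S = K_s·(1+k_d θ_c)/[θ_c·(Y k − k_d) − 1] = 48.9 × (1 + 0.0783 × 21.3) / [21.3 × (0.561 × 4.85 − 0.0783) − 1] = 130.5 / 55.29 = 2.360 mg/L.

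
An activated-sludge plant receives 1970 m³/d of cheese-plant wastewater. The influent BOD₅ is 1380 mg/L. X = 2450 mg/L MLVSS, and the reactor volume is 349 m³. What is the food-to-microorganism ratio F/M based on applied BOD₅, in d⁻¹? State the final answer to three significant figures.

F/M = Q·S₀ / (V·X) = 1970 × 1380 / (349.0 × 2450) = 3.179 g BOD₅·(g VSS·d)⁻¹.

F/M ≈ 3.18 d⁻¹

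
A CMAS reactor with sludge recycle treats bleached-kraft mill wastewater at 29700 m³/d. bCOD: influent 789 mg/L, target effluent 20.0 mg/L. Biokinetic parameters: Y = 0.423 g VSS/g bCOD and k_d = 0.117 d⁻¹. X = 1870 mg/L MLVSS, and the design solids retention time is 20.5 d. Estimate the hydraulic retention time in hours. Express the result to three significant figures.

τ ≈ 25.2 h

Steady-state biomass mass balance: V·X·(1 + k_d·θ_c) = Y·Q·(S₀ − S)·θ_c, so V = 0.423 × 29700 × (789 − 20.0) × 20.5 / [1870 × (1 + 0.117 × 20.5)] = 1.98×10^8 / 6355 = 31164 m³.
τ = V/Q = 31164/29700 = 1.049 d, or 25.18 h.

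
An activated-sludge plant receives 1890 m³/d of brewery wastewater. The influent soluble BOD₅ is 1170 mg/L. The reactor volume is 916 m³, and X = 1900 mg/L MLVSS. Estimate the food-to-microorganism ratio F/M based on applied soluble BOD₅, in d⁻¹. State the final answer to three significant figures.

F/M ≈ 1.27 d⁻¹

Food-to-microorganism ratio F/M = Q S₀ / (V X) = 1890 × 1170 / (916.0 × 1900) = 1.271 d⁻¹.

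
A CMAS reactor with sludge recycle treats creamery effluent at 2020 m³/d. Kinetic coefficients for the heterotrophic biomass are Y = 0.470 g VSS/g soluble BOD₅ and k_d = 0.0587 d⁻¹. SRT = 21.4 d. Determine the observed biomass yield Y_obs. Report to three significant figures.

Y_obs ≈ 0.208 g VSS/g soluble BOD₅

Correct the yield for decay: Y_obs = Y/(1 + k_d θ_c) = 0.470 / (1 + 0.0587 × 21.4) = 0.470 / 2.256 = 0.2083.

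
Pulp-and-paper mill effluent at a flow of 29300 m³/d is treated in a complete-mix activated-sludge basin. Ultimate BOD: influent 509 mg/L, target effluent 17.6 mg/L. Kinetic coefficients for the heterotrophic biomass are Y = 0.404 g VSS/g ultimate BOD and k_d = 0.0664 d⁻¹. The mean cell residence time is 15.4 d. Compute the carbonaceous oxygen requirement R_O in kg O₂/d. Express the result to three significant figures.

R_O ≈ 10300 kg O₂/d

The observed yield is Y_obs = Y/(1 + k_d·θ_c) = 0.404 / (1 + 0.0664 × 15.4) = 0.404 / 2.023 = 0.1997 g VSS per g ultimate BOD removed.
ΔS = 509 − 17.6 = 491.4 mg/L, so the substrate removal rate is 29300 × 491.4/1000 = 14398 kg ultimate BOD/d.
Biomass synthesised: P_X = Y_obs × 14398 = 2876 kg VSS/d.
R_O = Q·ΔS − 1.42 P_X = 14398 − 4084 = 10314 kg O₂/d.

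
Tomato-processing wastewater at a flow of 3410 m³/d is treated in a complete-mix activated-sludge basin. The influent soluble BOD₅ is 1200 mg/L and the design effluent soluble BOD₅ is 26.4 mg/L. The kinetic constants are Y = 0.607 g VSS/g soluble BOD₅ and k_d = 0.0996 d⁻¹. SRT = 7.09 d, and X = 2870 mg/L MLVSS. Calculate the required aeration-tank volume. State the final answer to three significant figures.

V ≈ 3520 m³

From the SRT design equation V = Y Q (S₀−S) θ_c / [X (1 + k_d θ_c)] = 0.607 × 3410 × (1200 − 26.4) × 7.09 / [2870 × (1 + 0.0996 × 7.09)] = 1.72×10^7 / 4897 = 3517 m³.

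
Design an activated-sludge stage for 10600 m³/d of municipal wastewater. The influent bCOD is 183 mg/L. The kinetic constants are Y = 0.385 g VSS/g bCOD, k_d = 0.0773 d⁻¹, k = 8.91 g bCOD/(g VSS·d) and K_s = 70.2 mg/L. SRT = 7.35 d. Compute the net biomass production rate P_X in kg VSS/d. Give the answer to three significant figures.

P_X ≈ 464 kg VSS/d

Effluent substrate depends only on kinetics and SRT: S = K_s(1 + k_d θ_c) / [θ_c(Yk − k_d) − 1] = 70.2 × (1 + 0.0773 × 7.35) / [7.35 × (0.385 × 8.91 − 0.0773) − 1] = 110.1 / 23.64 = 4.656 mg/L.
Correct the yield for decay: Y_obs = Y/(1 + k_d θ_c) = 0.385 / (1 + 0.0773 × 7.35) = 0.385 / 1.568 = 0.2455.
Q·(S₀ − S) = 10600 × (183 − 4.66) × 10⁻³ = 1890 kg/d removed.
P_X = Y_obs · Q(S₀ − S) = 0.2455 × 1890 = 464.1 kg VSS/d.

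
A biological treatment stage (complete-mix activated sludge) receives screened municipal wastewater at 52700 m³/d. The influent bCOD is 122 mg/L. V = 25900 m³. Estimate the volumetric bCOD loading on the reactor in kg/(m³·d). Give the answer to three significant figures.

L_v ≈ 0.248 kg bCOD/(m³·d)

Volumetric loading L_v = Q·S₀ / V = 52700 × 122 g/m³ / 25900 m³ = 248.2 g/(m³·d) = 0.2482 kg bCOD/(m³·d).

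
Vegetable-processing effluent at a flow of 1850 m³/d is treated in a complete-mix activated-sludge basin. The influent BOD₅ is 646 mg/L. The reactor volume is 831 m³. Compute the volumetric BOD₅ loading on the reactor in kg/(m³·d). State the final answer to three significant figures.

Volumetric loading L_v = Q·S₀ / V = 1850 × 646 g/m³ / 831.0 m³ = 1438 g/(m³·d) = 1.438 kg BOD₅/(m³·d).

L_v ≈ 1.44 kg BOD₅/(m³·d)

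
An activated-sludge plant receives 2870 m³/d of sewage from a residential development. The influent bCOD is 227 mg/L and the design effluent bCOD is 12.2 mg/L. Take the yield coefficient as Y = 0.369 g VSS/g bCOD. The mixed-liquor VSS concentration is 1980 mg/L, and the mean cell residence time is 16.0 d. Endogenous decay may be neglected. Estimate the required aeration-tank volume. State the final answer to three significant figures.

V ≈ 1840 m³

V·X = Y·Q·ΔS·θ_c gives V = 0.369 × 2870 × (227 − 12.2) × 16.0 / 1980 = 1838 m³.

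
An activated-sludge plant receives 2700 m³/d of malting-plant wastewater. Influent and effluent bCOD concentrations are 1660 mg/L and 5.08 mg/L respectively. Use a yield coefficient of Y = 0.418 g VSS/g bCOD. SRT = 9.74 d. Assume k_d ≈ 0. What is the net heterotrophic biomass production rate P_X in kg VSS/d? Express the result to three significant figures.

With endogenous decay neglected, the observed yield equals the true yield: Y_obs = Y = 0.418 g VSS/g bCOD.
Q·(S₀ − S) = 2700 × (1660 − 5.08) × 10⁻³ = 4468 kg/d removed.
P_X = Y_obs · Q(S₀ − S) = 0.4180 × 4468 = 1868 kg VSS/d.

P_X ≈ 1870 kg VSS/d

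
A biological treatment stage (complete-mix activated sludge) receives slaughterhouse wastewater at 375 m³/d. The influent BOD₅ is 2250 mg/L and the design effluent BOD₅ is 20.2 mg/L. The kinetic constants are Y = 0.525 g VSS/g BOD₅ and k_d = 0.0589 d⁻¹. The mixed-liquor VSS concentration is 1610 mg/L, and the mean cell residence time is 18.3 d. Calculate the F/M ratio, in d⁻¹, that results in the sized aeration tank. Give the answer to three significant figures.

Rearranging the biomass balance for a CMAS with decay, V = Y·Q·ΔS·θ_c / [X·(1+k_d θ_c)] = 0.525 × 375 × (2250 − 20.2) × 18.3 / [1610 × (1 + 0.0589 × 18.3)] = 8.03×10^6 / 3345 = 2401 m³.
F/M = Q·S₀ / (V·X) = 375 × 2250 / (2401 × 1610) = 0.2182 g BOD₅·(g VSS·d)⁻¹.

F/M ≈ 0.218 d⁻¹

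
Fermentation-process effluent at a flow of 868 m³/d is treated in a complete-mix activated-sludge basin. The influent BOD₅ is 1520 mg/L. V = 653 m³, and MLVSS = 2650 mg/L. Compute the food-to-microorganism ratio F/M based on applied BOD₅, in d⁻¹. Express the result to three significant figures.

F/M ≈ 0.762 d⁻¹

F/M = applied load / biomass = Q·S₀/(V·X) = 868 × 1520 / (653.0 × 2650) = 0.7624 d⁻¹.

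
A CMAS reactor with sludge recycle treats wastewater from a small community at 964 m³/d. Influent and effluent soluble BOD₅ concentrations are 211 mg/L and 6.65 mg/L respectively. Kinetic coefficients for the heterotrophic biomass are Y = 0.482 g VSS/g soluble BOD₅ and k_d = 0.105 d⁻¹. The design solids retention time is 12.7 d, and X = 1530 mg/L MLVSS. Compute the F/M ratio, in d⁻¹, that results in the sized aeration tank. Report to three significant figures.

From the SRT design equation V = Y Q (S₀−S) θ_c / [X (1 + k_d θ_c)] = 0.482 × 964 × (211 − 6.65) × 12.7 / [1530 × (1 + 0.105 × 12.7)] = 1.21×10^6 / 3570 = 337.8 m³.
Food-to-microorganism ratio F/M = Q S₀ / (V X) = 964 × 211 / (337.8 × 1530) = 0.3936 d⁻¹.

F/M ≈ 0.394 d⁻¹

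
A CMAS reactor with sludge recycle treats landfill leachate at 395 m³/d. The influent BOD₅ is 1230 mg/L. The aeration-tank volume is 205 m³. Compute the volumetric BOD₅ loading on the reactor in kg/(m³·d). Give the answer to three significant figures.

L_v ≈ 2.37 kg BOD₅/(m³·d)

Volumetric loading L_v = Q·S₀ / V = 395 × 1230 g/m³ / 205.0 m³ = 2370 g/(m³·d) = 2.370 kg BOD₅/(m³·d).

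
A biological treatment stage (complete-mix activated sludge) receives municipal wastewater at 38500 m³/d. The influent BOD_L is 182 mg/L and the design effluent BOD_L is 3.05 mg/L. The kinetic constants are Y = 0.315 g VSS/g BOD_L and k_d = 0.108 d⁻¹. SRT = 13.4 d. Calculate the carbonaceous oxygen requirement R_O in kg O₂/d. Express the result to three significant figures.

R_O ≈ 5630 kg O₂/d

The observed yield is Y_obs = Y/(1 + k_d·θ_c) = 0.315 / (1 + 0.108 × 13.4) = 0.315 / 2.447 = 0.1287 g VSS per g BOD_L removed.
Q·(S₀ − S) = 38500 × (182 − 3.05) × 10⁻³ = 6890 kg/d removed.
Biomass synthesised: P_X = Y_obs × 6890 = 886.8 kg VSS/d.
R_O = Q·(S₀ − S) − 1.42·P_X = 6890 − 1.42 × 886.8 = 5630 kg O₂/d.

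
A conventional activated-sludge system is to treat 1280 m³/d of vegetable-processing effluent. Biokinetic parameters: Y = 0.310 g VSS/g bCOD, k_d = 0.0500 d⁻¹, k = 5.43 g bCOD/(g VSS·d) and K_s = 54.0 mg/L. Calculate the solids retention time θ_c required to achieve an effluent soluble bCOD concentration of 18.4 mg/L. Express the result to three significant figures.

Specific growth rate at S = 18.4 mg/L: μ = YkS/(K_s+S) = 0.310·5.43·18.4/(54.0+18.4) = 0.4278 d⁻¹.
θ_c = 1/(μ − k_d) = 1/(0.4278 − 0.0500) = 1/0.3778 = 2.647 d.

θ_c ≈ 2.65 d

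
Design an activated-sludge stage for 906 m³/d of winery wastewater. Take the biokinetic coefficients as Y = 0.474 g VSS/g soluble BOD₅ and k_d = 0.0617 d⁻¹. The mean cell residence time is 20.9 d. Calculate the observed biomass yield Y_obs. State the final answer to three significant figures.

The observed yield is Y_obs = Y/(1 + k_d·θ_c) = 0.474 / (1 + 0.0617 × 20.9) = 0.474 / 2.290 = 0.2070 g VSS per g soluble BOD₅ removed.

Y_obs ≈ 0.207 g VSS/g soluble BOD₅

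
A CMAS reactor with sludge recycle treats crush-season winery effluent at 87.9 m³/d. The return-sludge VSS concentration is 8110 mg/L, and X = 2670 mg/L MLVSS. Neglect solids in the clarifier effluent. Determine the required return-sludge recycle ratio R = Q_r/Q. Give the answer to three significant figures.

Solids balance on the clarifier gives (1+R)X = R·X_r, so R = X/(X_r − X) = 2670 / (8110 − 2670) = 0.4908.

R ≈ 0.491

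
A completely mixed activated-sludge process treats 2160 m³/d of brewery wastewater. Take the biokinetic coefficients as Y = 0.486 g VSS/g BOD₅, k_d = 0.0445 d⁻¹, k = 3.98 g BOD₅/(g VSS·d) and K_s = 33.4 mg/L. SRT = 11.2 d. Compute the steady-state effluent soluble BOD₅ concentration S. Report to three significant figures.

Effluent substrate depends only on kinetics and SRT: S = K_s(1 + k_d θ_c) / [θ_c(Yk − k_d) − 1] = 33.4 × (1 + 0.0445 × 11.2) / [11.2 × (0.486 × 3.98 − 0.0445) − 1] = 50.05 / 20.17 = 2.482 mg/L.

S ≈ 2.48 mg/L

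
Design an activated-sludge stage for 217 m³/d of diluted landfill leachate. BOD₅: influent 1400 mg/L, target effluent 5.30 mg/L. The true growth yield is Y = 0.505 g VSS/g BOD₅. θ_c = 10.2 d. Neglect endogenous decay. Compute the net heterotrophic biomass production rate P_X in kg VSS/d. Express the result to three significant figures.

With endogenous decay neglected, the observed yield equals the true yield: Y_obs = Y = 0.505 g VSS/g BOD₅.
Substrate removed = Q·(S₀ − S) = 217 m³/d × (1400 − 5.30) g/m³ = 3.03×10^5 g/d = 302.6 kg/d.
Biomass produced: P_X = Y_obs·Q·ΔS = 0.5050 × 302.6 ≈ 152.8 kg VSS/d.

P_X ≈ 153 kg VSS/d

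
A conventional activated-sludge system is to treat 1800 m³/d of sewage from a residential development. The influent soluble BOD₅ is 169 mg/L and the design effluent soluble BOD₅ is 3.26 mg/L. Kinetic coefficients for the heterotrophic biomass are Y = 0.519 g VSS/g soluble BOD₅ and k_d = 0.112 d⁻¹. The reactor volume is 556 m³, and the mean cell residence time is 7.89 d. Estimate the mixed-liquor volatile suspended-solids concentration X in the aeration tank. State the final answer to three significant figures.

X ≈ 1170 mg/L

X = Y·Q·ΔS·θ_c / [V·(1 + k_d θ_c)] = 0.519 × 1800 × (169 − 3.26) × 7.89 / [556 × (1 + 0.112 × 7.89)] = 1166 mg/L.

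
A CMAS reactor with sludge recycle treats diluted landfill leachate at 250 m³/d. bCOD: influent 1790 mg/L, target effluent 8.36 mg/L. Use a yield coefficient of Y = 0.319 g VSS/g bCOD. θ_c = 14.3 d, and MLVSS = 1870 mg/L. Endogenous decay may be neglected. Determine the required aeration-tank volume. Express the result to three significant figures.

Biomass mass balance (decay neglected): V·X = Y·Q·(S₀ − S)·θ_c, so V = 0.319 × 250 × (1790 − 8.36) × 14.3 / 1870 = 1087 m³.

V ≈ 1090 m³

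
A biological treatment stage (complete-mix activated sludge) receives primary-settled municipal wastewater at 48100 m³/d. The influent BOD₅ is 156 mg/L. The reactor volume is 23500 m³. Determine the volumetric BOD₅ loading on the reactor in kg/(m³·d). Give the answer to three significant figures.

L_v ≈ 0.319 kg BOD₅/(m³·d)

Volumetric loading L_v = Q·S₀ / V = 48100 × 156 g/m³ / 23500 m³ = 319.3 g/(m³·d) = 0.3193 kg BOD₅/(m³·d).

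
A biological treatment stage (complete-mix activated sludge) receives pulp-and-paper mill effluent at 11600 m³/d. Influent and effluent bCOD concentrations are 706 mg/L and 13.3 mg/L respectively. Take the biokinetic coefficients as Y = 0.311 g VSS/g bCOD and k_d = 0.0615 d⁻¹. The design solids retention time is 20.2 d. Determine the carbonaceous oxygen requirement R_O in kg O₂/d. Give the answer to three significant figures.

R_O ≈ 6450 kg O₂/d

The observed yield is Y_obs = Y/(1 + k_d·θ_c) = 0.311 / (1 + 0.0615 × 20.2) = 0.311 / 2.242 = 0.1387 g VSS per g bCOD removed.
Q·(S₀ − S) = 11600 × (706 − 13.3) × 10⁻³ = 8035 kg/d removed.
Biomass synthesised: P_X = Y_obs × 8035 = 1114 kg VSS/d.
Carbonaceous O₂ demand = substrate oxidised − cell-mass equivalent = 8035 − 1.42 × 1114 = 6453 kg O₂/d.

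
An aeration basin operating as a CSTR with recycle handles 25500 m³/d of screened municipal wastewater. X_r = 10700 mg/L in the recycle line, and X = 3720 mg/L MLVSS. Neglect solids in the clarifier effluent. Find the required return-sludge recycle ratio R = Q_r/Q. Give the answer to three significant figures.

Mass balance around the secondary clarifier (neglecting effluent solids): R = X / (X_r − X) = 3720 / (10700 − 3720) = 0.5330.

R ≈ 0.533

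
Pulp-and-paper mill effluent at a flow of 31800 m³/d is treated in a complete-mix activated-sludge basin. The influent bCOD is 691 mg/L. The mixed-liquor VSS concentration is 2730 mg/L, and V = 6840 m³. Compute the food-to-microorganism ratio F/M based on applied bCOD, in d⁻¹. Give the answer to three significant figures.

F/M ≈ 1.18 d⁻¹

Food-to-microorganism ratio F/M = Q S₀ / (V X) = 31800 × 691 / (6840 × 2730) = 1.177 d⁻¹.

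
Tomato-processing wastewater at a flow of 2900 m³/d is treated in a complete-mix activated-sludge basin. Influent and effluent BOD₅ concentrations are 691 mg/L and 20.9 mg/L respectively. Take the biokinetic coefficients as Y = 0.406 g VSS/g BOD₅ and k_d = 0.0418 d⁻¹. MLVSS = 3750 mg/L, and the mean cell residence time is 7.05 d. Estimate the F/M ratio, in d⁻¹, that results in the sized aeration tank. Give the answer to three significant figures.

Steady-state biomass mass balance: V·X·(1 + k_d·θ_c) = Y·Q·(S₀ − S)·θ_c, so V = 0.406 × 2900 × (691 − 20.9) × 7.05 / [3750 × (1 + 0.0418 × 7.05)] = 5.56×10^6 / 4855 = 1146 m³.
F/M = applied load / biomass = Q·S₀/(V·X) = 2900 × 691 / (1146 × 3750) = 0.4664 d⁻¹.

F/M ≈ 0.466 d⁻¹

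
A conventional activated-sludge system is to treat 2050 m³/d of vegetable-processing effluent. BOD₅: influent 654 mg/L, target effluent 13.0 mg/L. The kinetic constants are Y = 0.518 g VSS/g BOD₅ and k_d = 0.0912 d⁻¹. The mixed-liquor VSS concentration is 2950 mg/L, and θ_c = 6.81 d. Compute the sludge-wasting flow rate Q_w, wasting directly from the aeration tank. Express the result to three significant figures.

Q_w ≈ 142 m³/d

Rearranging the biomass balance for a CMAS with decay, V = Y·Q·ΔS·θ_c / [X·(1+k_d θ_c)] = 0.518 × 2050 × (654 − 13.0) × 6.81 / [2950 × (1 + 0.0912 × 6.81)] = 4.64×10^6 / 4782 = 969.3 m³.
With mixed-liquor wasting, θ_c = V/Q_w, so Q_w = V/θ_c = 969.3/6.81 = 142.3 m³/d.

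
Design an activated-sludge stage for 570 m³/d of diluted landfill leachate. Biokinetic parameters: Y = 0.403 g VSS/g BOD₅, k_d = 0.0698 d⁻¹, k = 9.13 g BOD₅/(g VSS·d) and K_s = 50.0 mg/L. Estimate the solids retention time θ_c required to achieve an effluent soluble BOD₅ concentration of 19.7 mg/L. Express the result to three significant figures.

Specific growth rate at S = 19.7 mg/L: μ = YkS/(K_s+S) = 0.403·9.13·19.7/(50.0+19.7) = 1.040 d⁻¹.
Then 1/θ_c = μ − k_d = 1.040 − 0.0698 = 0.9701 d⁻¹, giving θ_c = 1.031 d.

θ_c ≈ 1.03 d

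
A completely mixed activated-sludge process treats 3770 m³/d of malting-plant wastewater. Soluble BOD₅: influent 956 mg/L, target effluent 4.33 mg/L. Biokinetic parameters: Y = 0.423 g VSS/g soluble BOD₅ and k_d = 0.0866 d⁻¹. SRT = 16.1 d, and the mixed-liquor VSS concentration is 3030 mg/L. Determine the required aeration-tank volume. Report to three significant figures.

V ≈ 3370 m³

Rearranging the biomass balance for a CMAS with decay, V = Y·Q·ΔS·θ_c / [X·(1+k_d θ_c)] = 0.423 × 3770 × (956 − 4.33) × 16.1 / [3030 × (1 + 0.0866 × 16.1)] = 2.44×10^7 / 7255 = 3368 m³.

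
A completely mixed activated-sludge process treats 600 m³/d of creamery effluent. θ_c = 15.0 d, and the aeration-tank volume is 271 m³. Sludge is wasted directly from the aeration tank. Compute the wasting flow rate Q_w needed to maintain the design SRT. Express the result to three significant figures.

Q_w ≈ 18.1 m³/d

With mixed-liquor wasting, θ_c = V/Q_w, so Q_w = V/θ_c = 271.0/15.0 = 18.07 m³/d.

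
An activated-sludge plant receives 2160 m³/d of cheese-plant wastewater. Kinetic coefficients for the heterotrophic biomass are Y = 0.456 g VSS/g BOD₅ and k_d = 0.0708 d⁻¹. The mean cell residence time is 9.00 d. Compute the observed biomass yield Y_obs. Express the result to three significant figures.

Y_obs ≈ 0.279 g VSS/g BOD₅

Y_obs = Y / (1 + k_d θ_c) = 0.456 / (1 + 0.0708 × 9.00) = 0.456 / 1.637 = 0.2785.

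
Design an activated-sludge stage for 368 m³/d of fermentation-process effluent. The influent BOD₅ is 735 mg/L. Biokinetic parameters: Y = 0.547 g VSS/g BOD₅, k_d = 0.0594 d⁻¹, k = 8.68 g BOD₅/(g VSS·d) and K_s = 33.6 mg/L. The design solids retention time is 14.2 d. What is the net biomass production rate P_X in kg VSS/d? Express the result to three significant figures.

From the Monod/SRT balance for a CMAS, S = K_s·(1+k_d θ_c)/[θ_c·(Y k − k_d) − 1] = 33.6 × (1 + 0.0594 × 14.2) / [14.2 × (0.547 × 8.68 − 0.0594) − 1] = 61.94 / 65.58 = 0.9445 mg/L.
Y_obs = Y / (1 + k_d θ_c) = 0.547 / (1 + 0.0594 × 14.2) = 0.547 / 1.843 = 0.2967.
Q·(S₀ − S) = 368 × (735 − 0.945) × 10⁻³ = 270.1 kg/d removed.
Net biomass production P_X = Y_obs × Q·(S₀ − S) = 0.2967 × 270.1 = 80.15 kg VSS/d.

P_X ≈ 80.2 kg VSS/d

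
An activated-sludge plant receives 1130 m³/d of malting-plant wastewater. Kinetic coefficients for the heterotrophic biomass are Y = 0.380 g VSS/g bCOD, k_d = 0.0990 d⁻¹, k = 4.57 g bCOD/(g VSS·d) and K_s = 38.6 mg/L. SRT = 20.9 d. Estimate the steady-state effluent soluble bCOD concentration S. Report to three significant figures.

Effluent substrate depends only on kinetics and SRT: S = K_s(1 + k_d θ_c) / [θ_c(Yk − k_d) − 1] = 38.6 × (1 + 0.0990 × 20.9) / [20.9 × (0.380 × 4.57 − 0.0990) − 1] = 118.5 / 33.23 = 3.566 mg/L.

S ≈ 3.57 mg/L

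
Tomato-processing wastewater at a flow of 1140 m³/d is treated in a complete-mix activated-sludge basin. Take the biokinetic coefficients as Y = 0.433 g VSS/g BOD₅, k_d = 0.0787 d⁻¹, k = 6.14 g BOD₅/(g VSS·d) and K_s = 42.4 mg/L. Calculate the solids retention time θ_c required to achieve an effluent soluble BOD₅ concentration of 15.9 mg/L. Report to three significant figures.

θ_c ≈ 1.55 d

Specific growth rate at S = 15.9 mg/L: μ = YkS/(K_s+S) = 0.433·6.14·15.9/(42.4+15.9) = 0.7251 d⁻¹.
1/θ_c = 0.7251 − 0.0787 = 0.6464 d⁻¹, so θ_c = 1.547 d.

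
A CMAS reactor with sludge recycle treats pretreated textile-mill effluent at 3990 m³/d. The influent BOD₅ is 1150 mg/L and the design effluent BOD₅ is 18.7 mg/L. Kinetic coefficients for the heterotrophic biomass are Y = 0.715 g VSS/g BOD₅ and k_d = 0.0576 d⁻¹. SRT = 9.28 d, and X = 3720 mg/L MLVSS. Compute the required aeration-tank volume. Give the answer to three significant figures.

V ≈ 5250 m³

From the SRT design equation V = Y Q (S₀−S) θ_c / [X (1 + k_d θ_c)] = 0.715 × 3990 × (1150 − 18.7) × 9.28 / [3720 × (1 + 0.0576 × 9.28)] = 3×10^7 / 5708 = 5247 m³.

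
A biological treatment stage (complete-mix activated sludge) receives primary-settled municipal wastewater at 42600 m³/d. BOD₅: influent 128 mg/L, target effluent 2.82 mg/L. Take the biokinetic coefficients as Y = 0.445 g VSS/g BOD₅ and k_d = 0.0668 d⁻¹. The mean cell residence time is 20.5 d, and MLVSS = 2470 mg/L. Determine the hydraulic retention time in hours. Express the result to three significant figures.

Rearranging the biomass balance for a CMAS with decay, V = Y·Q·ΔS·θ_c / [X·(1+k_d θ_c)] = 0.445 × 42600 × (128 − 2.82) × 20.5 / [2470 × (1 + 0.0668 × 20.5)] = 4.86×10^7 / 5852 = 8312 m³.
τ = V/Q = 8312/42600 = 0.1951 d, or 4.683 h.

τ ≈ 4.68 h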